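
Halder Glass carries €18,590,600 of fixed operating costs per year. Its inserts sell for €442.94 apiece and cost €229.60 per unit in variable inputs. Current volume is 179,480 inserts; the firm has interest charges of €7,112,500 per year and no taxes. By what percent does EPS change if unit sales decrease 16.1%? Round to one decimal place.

Contribution at this volume is 179,480 × €213.34 = €38,290,263.20.
Subtracting fixed costs: EBIT = €38,290,263.20 − €18,590,600 = €19,699,663.20.
After interest of €7,112,500.00, pre-tax earnings = €12,587,163.20.
Degree of combined leverage = contribution ÷ (EBIT − I) = €38,290,263.20 ÷ €12,587,163.20 = 3.0420.
%ΔEPS = DCL × %ΔSales = 3.0420 × -16.1% = -49.0%.

-49.0%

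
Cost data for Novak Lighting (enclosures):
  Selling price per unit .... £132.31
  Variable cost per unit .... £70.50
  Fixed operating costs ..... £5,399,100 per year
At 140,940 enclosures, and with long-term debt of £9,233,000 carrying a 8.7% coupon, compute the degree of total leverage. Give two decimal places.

Contribution at this volume is 140,940 × £61.81 = £8,711,501.40.
Operating income = contribution − fixed costs = £8,711,501.40 − £5,399,100 = £3,312,401.40. Interest = £803,271.00.
DOL = £8,711,501.40 ÷ £3,312,401.40 = 2.6300; DFL = £3,312,401.40 ÷ £2,509,130.40 = 1.3201.
Combined leverage = 2.6300 × 1.3201 = 3.4719.

3.47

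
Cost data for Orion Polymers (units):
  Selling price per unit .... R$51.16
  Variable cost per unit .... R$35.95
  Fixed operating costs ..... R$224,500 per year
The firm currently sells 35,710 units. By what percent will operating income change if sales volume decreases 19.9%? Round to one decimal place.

-33.9%

Contribution at this volume is 35,710 × R$15.21 = R$543,149.10.
Operating income = contribution − fixed costs = R$543,149.10 − R$224,500 = R$318,649.10.
Degree of operating leverage = R$543,149.10 / R$318,649.10 = 1.7045.
Operating income changes by 1.7045 × -19.9% = -33.9%.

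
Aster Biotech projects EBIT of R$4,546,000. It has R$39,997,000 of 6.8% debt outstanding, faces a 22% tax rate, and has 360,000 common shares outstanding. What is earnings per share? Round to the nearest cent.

R$3.96

Interest = R$2,719,796.00, so EBT = R$4,546,000 − R$2,719,796.00 = R$1,826,204.00.
After tax at 22%: net income = R$1,826,204.00 × 0.78 = R$1,424,439.12.
EPS = R$1,424,439.12 ÷ 360,000 = R$3.96.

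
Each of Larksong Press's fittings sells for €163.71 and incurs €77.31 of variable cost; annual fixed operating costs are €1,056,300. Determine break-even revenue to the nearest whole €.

€2,001,468

Contribution margin per unit = €163.71 − €77.31 = €86.40, a CM ratio of €86.40 ÷ €163.71 = 0.5278.
Break-even revenue = fixed costs × price ÷ CM = €1,056,300 × €163.71 ÷ €86.40 = €2,001,468.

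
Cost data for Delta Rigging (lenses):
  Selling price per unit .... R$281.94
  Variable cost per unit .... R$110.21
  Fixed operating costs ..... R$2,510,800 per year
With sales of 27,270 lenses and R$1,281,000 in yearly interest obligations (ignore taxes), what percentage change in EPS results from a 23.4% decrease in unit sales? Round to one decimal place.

-123.0%

Total contribution margin = 27,270 × R$171.73 = R$4,683,077.10.
Operating income = contribution − fixed costs = R$4,683,077.10 − R$2,510,800 = R$2,172,277.10.
After interest of R$1,281,000.00, pre-tax earnings = R$891,277.10.
Degree of combined leverage = contribution ÷ (EBIT − I) = R$4,683,077.10 ÷ R$891,277.10 = 5.2543.
EPS therefore changes by 5.2543 × (-23.4%) = -123.0%.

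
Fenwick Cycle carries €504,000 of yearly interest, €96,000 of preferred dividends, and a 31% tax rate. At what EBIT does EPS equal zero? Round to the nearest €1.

Grossing the preferred dividend up to pre-tax terms: €96,000 / (1 − 0.31) = €139,130.43.
Financial break-even EBIT = interest + D_p ÷ (1 − t) = €504,000 + €139,130.43 = €643,130.43.

€643,130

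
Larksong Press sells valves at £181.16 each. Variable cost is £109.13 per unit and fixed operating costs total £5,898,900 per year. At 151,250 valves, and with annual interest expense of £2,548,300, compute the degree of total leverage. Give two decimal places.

At 151,250 units, contribution = 151,250 × £72.03 = £10,894,537.50.
Operating income = contribution − fixed costs = £10,894,537.50 − £5,898,900 = £4,995,637.50. Interest = £2,548,300.00.
DOL = £10,894,537.50 ÷ £4,995,637.50 = 2.1808; DFL = £4,995,637.50 ÷ £2,447,337.50 = 2.0413.
DCL = DOL × DFL = 2.1808 × 2.0413 = 4.4517.

4.45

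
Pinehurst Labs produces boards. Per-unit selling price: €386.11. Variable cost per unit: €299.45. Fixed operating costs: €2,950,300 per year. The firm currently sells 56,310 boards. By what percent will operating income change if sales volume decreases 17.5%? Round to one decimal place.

Total contribution margin = 56,310 × €86.66 = €4,879,824.60.
Operating income = contribution − fixed costs = €4,879,824.60 − €2,950,300 = €1,929,524.60.
So DOL = total CM / EBIT = €4,879,824.60 / €1,929,524.60 = 2.5290.
Operating income changes by 2.5290 × -17.5% = -44.3%.

-44.3%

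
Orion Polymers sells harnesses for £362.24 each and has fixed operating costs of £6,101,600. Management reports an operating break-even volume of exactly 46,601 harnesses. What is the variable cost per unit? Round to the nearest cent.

£231.31

Contribution per unit must be FC / Q = £6,101,600 / 46,601 = £130.9328.
Variable cost per unit = £362.24 − £130.9328 = £231.31.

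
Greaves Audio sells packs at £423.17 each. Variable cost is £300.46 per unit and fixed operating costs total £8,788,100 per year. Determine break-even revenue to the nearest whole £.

£30,306,090

Contribution margin per unit = £423.17 − £300.46 = £122.71, a CM ratio of £122.71 ÷ £423.17 = 0.2900.
Break-even sales = FC ÷ CM ratio = £8,788,100 × £423.17 / £122.71 = £30,306,090.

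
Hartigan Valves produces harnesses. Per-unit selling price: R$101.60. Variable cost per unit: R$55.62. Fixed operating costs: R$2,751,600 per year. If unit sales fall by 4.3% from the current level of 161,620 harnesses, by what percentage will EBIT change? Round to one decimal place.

Total contribution margin = 161,620 × R$45.98 = R$7,431,287.60.
EBIT = R$7,431,287.60 − R$2,751,600 = R$4,679,687.60.
So DOL = total CM / EBIT = R$7,431,287.60 / R$4,679,687.60 = 1.5880.
So EBIT moves 1.5880 × (-4.3%) = -6.8%.

-6.8%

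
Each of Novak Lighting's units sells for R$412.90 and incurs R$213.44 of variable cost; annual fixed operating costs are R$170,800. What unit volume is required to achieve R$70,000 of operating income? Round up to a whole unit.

Contribution margin per unit = R$412.90 − R$213.44 = R$199.46.
Units = (FC + target) / CM = (R$170,800 + R$70,000) / R$199.46 = 1,207.26, so 1,208 units.

1,208 units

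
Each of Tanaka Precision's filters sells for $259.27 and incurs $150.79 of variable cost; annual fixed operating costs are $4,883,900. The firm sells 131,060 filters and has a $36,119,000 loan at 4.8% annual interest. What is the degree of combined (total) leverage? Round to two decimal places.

1.87

Contribution at this volume is 131,060 × $108.48 = $14,217,388.80.
Operating income = contribution − fixed costs = $14,217,388.80 − $4,883,900 = $9,333,488.80. Interest = $1,733,712.00.
DOL = $14,217,388.80 ÷ $9,333,488.80 = 1.5233; DFL = $9,333,488.80 ÷ $7,599,776.80 = 1.2281.
DCL = DOL × DFL = 1.5233 × 1.2281 = 1.8708.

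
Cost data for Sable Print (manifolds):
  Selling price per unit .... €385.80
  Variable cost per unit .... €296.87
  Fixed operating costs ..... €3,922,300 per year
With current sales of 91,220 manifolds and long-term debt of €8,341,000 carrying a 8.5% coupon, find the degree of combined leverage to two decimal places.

2.33

Total contribution margin = 91,220 × €88.93 = €8,112,194.60.
Subtracting fixed costs: EBIT = €8,112,194.60 − €3,922,300 = €4,189,894.60. Interest = €708,985.00.
DOL = €8,112,194.60 ÷ €4,189,894.60 = 1.9361; DFL = €4,189,894.60 ÷ €3,480,909.60 = 1.2037.
DCL = DOL × DFL = 1.9361 × 1.2037 = 2.3305.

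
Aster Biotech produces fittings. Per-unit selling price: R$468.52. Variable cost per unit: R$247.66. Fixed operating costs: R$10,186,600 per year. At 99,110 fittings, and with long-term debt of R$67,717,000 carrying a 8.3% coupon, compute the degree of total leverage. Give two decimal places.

Total contribution margin = 99,110 × R$220.86 = R$21,889,434.60.
Operating income = contribution − fixed costs = R$21,889,434.60 − R$10,186,600 = R$11,702,834.60. Interest = R$5,620,511.00, so EBIT − I = R$6,082,323.60.
Degree of total leverage = total CM / (EBIT − interest) = R$21,889,434.60 / R$6,082,323.60 = 3.5989.

3.60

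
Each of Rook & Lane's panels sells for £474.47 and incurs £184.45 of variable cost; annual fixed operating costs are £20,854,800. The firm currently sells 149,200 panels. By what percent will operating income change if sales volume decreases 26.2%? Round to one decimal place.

-50.6%

At 149,200 units, contribution = 149,200 × £290.02 = £43,270,984.00.
Operating income = contribution − fixed costs = £43,270,984.00 − £20,854,800 = £22,416,184.00.
Degree of operating leverage = £43,270,984.00 / £22,416,184.00 = 1.9303.
%ΔEBIT = DOL × %ΔSales = 1.9303 × -26.2% = -50.6%.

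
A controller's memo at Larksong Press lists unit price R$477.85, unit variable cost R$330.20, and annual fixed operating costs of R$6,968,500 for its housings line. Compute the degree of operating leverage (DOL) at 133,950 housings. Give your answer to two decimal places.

1.54

Contribution at this volume is 133,950 × R$147.65 = R$19,777,717.50.
Subtracting fixed costs: EBIT = R$19,777,717.50 − R$6,968,500 = R$12,809,217.50.
Degree of operating leverage = R$19,777,717.50 / R$12,809,217.50 = 1.5440.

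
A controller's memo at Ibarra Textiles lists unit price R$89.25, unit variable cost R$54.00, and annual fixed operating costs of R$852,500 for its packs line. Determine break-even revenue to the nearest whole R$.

R$2,158,457

Contribution margin per unit = R$89.25 − R$54.00 = R$35.25, a CM ratio of R$35.25 ÷ R$89.25 = 0.3950.
Break-even sales = FC ÷ CM ratio = R$852,500 × R$89.25 / R$35.25 = R$2,158,457.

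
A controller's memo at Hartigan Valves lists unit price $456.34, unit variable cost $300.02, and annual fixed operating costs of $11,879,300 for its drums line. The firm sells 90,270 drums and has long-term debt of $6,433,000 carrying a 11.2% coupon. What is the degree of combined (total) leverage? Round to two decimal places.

9.34

Total contribution margin = 90,270 × $156.32 = $14,111,006.40.
Operating income = contribution − fixed costs = $14,111,006.40 − $11,879,300 = $2,231,706.40. Interest = $720,496.00, so EBIT − I = $1,511,210.40.
Degree of total leverage = total CM / (EBIT − interest) = $14,111,006.40 / $1,511,210.40 = 9.3376.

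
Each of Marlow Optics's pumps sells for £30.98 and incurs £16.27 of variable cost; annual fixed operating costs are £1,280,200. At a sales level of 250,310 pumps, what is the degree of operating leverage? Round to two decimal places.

1.53

At 250,310 units, contribution = 250,310 × £14.71 = £3,682,060.10.
EBIT = £3,682,060.10 − £1,280,200 = £2,401,860.10.
Degree of operating leverage = £3,682,060.10 / £2,401,860.10 = 1.5330.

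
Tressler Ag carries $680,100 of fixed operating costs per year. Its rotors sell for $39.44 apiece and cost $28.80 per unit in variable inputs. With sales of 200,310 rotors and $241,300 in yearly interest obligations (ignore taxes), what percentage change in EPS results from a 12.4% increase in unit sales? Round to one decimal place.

Total contribution margin = 200,310 × $10.64 = $2,131,298.40.
EBIT = $2,131,298.40 − $680,100 = $1,451,198.40.
After interest of $241,300.00, pre-tax earnings = $1,209,898.40.
Degree of combined leverage = contribution ÷ (EBIT − I) = $2,131,298.40 ÷ $1,209,898.40 = 1.7616.
%ΔEPS = DCL × %ΔSales = 1.7616 × +12.4% = +21.8%.

+21.8%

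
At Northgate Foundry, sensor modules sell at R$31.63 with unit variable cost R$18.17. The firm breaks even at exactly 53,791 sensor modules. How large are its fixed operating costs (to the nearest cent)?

Contribution margin per unit = R$31.63 − R$18.17 = R$13.46.
Since BE = FC / CM, FC = 53,791 × R$13.46 = R$724,026.86.

R$724,026.86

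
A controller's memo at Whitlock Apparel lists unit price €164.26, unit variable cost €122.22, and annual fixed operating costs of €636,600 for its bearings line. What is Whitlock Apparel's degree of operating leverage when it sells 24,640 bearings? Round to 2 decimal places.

Contribution at this volume is 24,640 × €42.04 = €1,035,865.60.
EBIT = €1,035,865.60 − €636,600 = €399,265.60.
Degree of operating leverage = €1,035,865.60 / €399,265.60 = 2.5944.

2.59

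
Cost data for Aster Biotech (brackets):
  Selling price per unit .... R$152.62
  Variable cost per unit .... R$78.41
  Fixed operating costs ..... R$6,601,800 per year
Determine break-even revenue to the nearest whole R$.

R$13,577,236

Contribution margin per unit = R$152.62 − R$78.41 = R$74.21, a CM ratio of R$74.21 ÷ R$152.62 = 0.4862.
Break-even revenue = fixed costs × price ÷ CM = R$6,601,800 × R$152.62 ÷ R$74.21 = R$13,577,236.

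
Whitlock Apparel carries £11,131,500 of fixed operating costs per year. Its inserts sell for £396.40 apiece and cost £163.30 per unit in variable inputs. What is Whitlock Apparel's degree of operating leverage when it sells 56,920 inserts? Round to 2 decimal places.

6.21

Total contribution margin = 56,920 × £233.10 = £13,268,052.00.
EBIT = £13,268,052.00 − £11,131,500 = £2,136,552.00.
DOL = contribution ÷ EBIT = £13,268,052.00 ÷ £2,136,552.00 = 6.2100.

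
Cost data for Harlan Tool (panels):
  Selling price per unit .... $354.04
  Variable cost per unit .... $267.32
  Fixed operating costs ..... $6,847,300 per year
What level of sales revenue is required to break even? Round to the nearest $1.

Contribution margin per unit = $354.04 − $267.32 = $86.72, a CM ratio of $86.72 ÷ $354.04 = 0.2449.
Break-even sales = FC ÷ CM ratio = $6,847,300 × $354.04 / $86.72 = $27,954,544.

$27,954,544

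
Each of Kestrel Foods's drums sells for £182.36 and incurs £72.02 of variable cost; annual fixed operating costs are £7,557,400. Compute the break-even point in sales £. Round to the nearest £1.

CM per unit = £182.36 − £72.02 = £110.34; CM ratio = £110.34 / £182.36 = 0.6051.
Break-even sales = FC ÷ CM ratio = £7,557,400 × £182.36 / £110.34 = £12,490,189.

£12,490,189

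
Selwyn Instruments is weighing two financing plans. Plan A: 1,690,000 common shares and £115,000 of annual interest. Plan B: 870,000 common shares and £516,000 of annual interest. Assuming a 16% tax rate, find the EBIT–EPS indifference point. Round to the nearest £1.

£941,451

At indifference, (EBIT − 115,000)(1 − t)/1,690,000 = (EBIT − 516,000)(1 − t)/870,000.
Cancelling (1 − t) and cross-multiplying: 870,000·(EBIT − 115,000) = 1,690,000·(EBIT − 516,000).
Solving, EBIT = (516,000·1,690,000 − 115,000·870,000) / (1,690,000 − 870,000) = 771,990,000,000 / 820,000 = 941,451.22.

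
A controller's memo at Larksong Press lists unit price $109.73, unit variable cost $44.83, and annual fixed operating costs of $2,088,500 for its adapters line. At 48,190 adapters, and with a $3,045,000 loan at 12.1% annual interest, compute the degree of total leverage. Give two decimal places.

Contribution at this volume is 48,190 × $64.90 = $3,127,531.00.
Subtracting fixed costs: EBIT = $3,127,531.00 − $2,088,500 = $1,039,031.00. Interest = $368,445.00.
DOL = $3,127,531.00 ÷ $1,039,031.00 = 3.0100; DFL = $1,039,031.00 ÷ $670,586.00 = 1.5494.
Combined leverage = 3.0100 × 1.5494 = 4.6637.

4.66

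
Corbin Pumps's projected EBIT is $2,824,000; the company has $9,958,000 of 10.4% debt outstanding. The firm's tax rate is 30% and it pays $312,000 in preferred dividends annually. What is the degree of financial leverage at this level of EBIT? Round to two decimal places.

2.10

Interest = $1,035,632.00.
Pre-tax preferred-dividend burden = $312,000 ÷ (1 − 0.30) = $445,714.29.
DFL = EBIT ÷ [EBIT − I − D_p/(1−t)] = $2,824,000 ÷ [$2,824,000 − $1,035,632.00 − $445,714.29] = $2,824,000 ÷ $1,342,653.71 = 2.1033.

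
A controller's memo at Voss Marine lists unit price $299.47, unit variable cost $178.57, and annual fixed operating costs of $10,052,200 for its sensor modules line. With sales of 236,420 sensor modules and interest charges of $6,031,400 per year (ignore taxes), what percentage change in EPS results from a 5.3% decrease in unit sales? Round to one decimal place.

At 236,420 units, contribution = 236,420 × $120.90 = $28,583,178.00.
Operating income = contribution − fixed costs = $28,583,178.00 − $10,052,200 = $18,530,978.00.
Interest = $6,031,400.00, so EBIT − I = $12,499,578.00.
DCL = total CM / (EBIT − I) = $28,583,178.00 / $12,499,578.00 = 2.2867.
%ΔEPS = DCL × %ΔSales = 2.2867 × -5.3% = -12.1%.

-12.1%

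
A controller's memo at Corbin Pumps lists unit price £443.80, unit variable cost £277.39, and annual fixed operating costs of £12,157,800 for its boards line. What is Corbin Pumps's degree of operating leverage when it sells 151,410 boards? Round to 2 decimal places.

Total contribution margin = 151,410 × £166.41 = £25,196,138.10.
Operating income = contribution − fixed costs = £25,196,138.10 − £12,157,800 = £13,038,338.10.
DOL = contribution ÷ EBIT = £25,196,138.10 ÷ £13,038,338.10 = 1.9325.

1.93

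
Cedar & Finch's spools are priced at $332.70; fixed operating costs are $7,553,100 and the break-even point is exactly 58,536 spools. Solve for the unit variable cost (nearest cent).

Contribution per unit must be FC / Q = $7,553,100 / 58,536 = $129.0334.
Variable cost per unit = $332.70 − $129.0334 = $203.67.

$203.67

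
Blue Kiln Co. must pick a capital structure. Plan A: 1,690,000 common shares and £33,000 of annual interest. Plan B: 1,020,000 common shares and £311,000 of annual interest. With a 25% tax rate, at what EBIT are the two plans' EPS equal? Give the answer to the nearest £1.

Set EPS_A = EPS_B: (EBIT − £33,000)(1 − 0.25) ÷ 1,690,000 = (EBIT − £311,000)(1 − 0.25) ÷ 1,020,000.
The (1 − t) factor cancels: (EBIT − 33,000) × 1,020,000 = (EBIT − 311,000) × 1,690,000.
Solving, EBIT = (311,000·1,690,000 − 33,000·1,020,000) / (1,690,000 − 1,020,000) = 491,930,000,000 / 670,000 = 734,223.88.

£734,224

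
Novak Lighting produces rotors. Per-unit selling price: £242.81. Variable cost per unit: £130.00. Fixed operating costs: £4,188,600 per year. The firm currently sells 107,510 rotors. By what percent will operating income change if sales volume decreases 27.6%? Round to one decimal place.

-42.2%

At 107,510 units, contribution = 107,510 × £112.81 = £12,128,203.10.
EBIT = £12,128,203.10 − £4,188,600 = £7,939,603.10.
Degree of operating leverage = £12,128,203.10 / £7,939,603.10 = 1.5276.
So EBIT moves 1.5276 × (-27.6%) = -42.2%.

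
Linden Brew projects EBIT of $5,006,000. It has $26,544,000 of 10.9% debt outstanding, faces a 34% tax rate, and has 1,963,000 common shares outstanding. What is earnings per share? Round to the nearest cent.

$0.71

Pre-tax income = $5,006,000 − $2,893,296.00 = $2,112,704.00.
Net income = $2,112,704.00 × (1 − 0.34) = $1,394,384.64.
Per share: $1,394,384.64 / 1,963,000 shares = $0.71.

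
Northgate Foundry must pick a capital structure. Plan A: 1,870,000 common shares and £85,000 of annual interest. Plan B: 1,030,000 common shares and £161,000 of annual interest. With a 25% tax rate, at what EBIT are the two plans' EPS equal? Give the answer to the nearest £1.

£254,190

Set EPS_A = EPS_B: (EBIT − £85,000)(1 − 0.25) ÷ 1,870,000 = (EBIT − £161,000)(1 − 0.25) ÷ 1,030,000.
The (1 − t) factor cancels: (EBIT − 85,000) × 1,030,000 = (EBIT − 161,000) × 1,870,000.
Solving, EBIT = (161,000·1,870,000 − 85,000·1,030,000) / (1,870,000 − 1,030,000) = 213,520,000,000 / 840,000 = 254,190.48.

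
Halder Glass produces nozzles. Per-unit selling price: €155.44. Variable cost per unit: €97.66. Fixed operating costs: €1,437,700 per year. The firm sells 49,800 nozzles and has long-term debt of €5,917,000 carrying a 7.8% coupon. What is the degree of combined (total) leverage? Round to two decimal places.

2.94

Total contribution margin = 49,800 × €57.78 = €2,877,444.00.
EBIT = €2,877,444.00 − €1,437,700 = €1,439,744.00. Interest = €461,526.00, so EBIT − I = €978,218.00.
DCL = contribution ÷ (EBIT − I) = €2,877,444.00 ÷ €978,218.00 = 2.9415.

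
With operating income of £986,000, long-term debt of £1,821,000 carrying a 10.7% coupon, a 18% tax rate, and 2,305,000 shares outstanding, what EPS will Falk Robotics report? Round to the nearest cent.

£0.28

Interest = £194,847.00, so EBT = £986,000 − £194,847.00 = £791,153.00.
Net income = £791,153.00 × (1 − 0.18) = £648,745.46.
Per share: £648,745.46 / 2,305,000 shares = £0.28.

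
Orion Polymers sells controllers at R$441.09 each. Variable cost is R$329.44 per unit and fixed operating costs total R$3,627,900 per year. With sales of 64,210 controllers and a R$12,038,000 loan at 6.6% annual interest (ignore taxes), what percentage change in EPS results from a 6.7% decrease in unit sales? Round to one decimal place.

-17.5%

Contribution at this volume is 64,210 × R$111.65 = R$7,169,046.50.
EBIT = R$7,169,046.50 − R$3,627,900 = R$3,541,146.50.
Interest = R$794,508.00, so EBIT − I = R$2,746,638.50.
DCL = total CM / (EBIT − I) = R$7,169,046.50 / R$2,746,638.50 = 2.6101.
EPS therefore changes by 2.6101 × (-6.7%) = -17.5%.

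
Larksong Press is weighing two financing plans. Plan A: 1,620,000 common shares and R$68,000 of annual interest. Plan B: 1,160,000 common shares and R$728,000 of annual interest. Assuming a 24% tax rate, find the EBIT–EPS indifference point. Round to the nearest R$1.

At indifference, (EBIT − 68,000)(1 − t)/1,620,000 = (EBIT − 728,000)(1 − t)/1,160,000.
The (1 − t) factor cancels: (EBIT − 68,000) × 1,160,000 = (EBIT − 728,000) × 1,620,000.
EBIT × (1,620,000 − 1,160,000) = 728,000 × 1,620,000 − 68,000 × 1,160,000 = 1,100,480,000,000, so EBIT = 1,100,480,000,000 ÷ 460,000 = 2,392,347.83.

R$2,392,348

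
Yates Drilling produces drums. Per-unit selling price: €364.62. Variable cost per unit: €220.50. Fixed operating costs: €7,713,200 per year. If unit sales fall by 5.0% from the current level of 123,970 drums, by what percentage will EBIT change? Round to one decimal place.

-8.8%

Contribution at this volume is 123,970 × €144.12 = €17,866,556.40.
Operating income = contribution − fixed costs = €17,866,556.40 − €7,713,200 = €10,153,356.40.
So DOL = total CM / EBIT = €17,866,556.40 / €10,153,356.40 = 1.7597.
So EBIT moves 1.7597 × (-5.0%) = -8.8%.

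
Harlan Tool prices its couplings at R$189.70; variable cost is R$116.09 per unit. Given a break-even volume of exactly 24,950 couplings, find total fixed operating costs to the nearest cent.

R$1,836,569.50

Unit CM = price − variable cost = R$189.70 − R$116.09 = R$73.61.
Fixed costs = break-even units × CM = 24,950 × R$73.61 = R$1,836,569.50.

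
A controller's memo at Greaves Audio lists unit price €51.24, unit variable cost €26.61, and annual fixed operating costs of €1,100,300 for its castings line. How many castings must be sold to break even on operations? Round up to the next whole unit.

44,674 castings

Each unit contributes €51.24 − €26.61 = €24.63.
Units to break even: €1,100,300 ÷ €24.63 = 44,673.16, rounded up to 44,674.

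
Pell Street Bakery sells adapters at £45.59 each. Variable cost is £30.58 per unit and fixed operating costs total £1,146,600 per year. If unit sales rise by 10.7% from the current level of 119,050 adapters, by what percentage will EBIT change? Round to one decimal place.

+29.9%

Contribution at this volume is 119,050 × £15.01 = £1,786,940.50.
Operating income = contribution − fixed costs = £1,786,940.50 − £1,146,600 = £640,340.50.
Degree of operating leverage = £1,786,940.50 / £640,340.50 = 2.7906.
So EBIT moves 2.7906 × (+10.7%) = +29.9%.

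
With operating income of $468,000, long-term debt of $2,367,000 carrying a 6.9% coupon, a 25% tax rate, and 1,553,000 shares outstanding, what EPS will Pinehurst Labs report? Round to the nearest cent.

Pre-tax income = $468,000 − $163,323.00 = $304,677.00.
After tax at 25%: net income = $304,677.00 × 0.75 = $228,507.75.
EPS = $228,507.75 ÷ 1,553,000 = $0.15.

$0.15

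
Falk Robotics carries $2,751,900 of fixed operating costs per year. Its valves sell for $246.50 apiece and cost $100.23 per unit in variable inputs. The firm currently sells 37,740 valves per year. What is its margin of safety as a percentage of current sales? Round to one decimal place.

Contribution margin per unit = $246.50 − $100.23 = $146.27. Break-even units = $2,751,900 ÷ $146.27 = 18,813.84; break-even revenue = 18,813.84 × $246.50 = $4,637,610.93.
Actual sales revenue = 37,740 × $246.50 = $9,302,910.00.
Margin of safety = ($9,302,910.00 − $4,637,610.93) ÷ $9,302,910.00 = 50.1%.

50.1%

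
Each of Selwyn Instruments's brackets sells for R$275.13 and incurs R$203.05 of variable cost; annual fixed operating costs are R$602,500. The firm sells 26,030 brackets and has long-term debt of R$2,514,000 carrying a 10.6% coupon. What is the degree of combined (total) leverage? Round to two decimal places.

Total contribution margin = 26,030 × R$72.08 = R$1,876,242.40.
Operating income = contribution − fixed costs = R$1,876,242.40 − R$602,500 = R$1,273,742.40. Interest = R$266,484.00, so EBIT − I = R$1,007,258.40.
Degree of total leverage = total CM / (EBIT − interest) = R$1,876,242.40 / R$1,007,258.40 = 1.8627.

1.86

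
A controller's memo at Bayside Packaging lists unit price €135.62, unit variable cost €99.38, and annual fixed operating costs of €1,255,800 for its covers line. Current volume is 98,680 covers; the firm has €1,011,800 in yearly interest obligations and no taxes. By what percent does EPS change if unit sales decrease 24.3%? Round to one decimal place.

-66.4%

Total contribution margin = 98,680 × €36.24 = €3,576,163.20.
Subtracting fixed costs: EBIT = €3,576,163.20 − €1,255,800 = €2,320,363.20.
After interest of €1,011,800.00, pre-tax earnings = €1,308,563.20.
Degree of combined leverage = contribution ÷ (EBIT − I) = €3,576,163.20 ÷ €1,308,563.20 = 2.7329.
%ΔEPS = DCL × %ΔSales = 2.7329 × -24.3% = -66.4%.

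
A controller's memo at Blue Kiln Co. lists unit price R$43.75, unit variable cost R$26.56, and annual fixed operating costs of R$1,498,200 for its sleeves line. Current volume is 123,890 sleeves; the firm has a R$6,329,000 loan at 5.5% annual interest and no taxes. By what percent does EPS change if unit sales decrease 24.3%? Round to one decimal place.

Total contribution margin = 123,890 × R$17.19 = R$2,129,669.10.
Subtracting fixed costs: EBIT = R$2,129,669.10 − R$1,498,200 = R$631,469.10.
Interest = R$348,095.00, so EBIT − I = R$283,374.10.
DCL = total CM / (EBIT − I) = R$2,129,669.10 / R$283,374.10 = 7.5154.
EPS therefore changes by 7.5154 × (-24.3%) = -182.6%.

-182.6%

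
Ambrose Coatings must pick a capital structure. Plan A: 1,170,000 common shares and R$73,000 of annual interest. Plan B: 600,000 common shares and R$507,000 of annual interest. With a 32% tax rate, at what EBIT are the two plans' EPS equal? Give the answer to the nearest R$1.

At indifference, (EBIT − 73,000)(1 − t)/1,170,000 = (EBIT − 507,000)(1 − t)/600,000.
The (1 − t) factor cancels: (EBIT − 73,000) × 600,000 = (EBIT − 507,000) × 1,170,000.
Solving, EBIT = (507,000·1,170,000 − 73,000·600,000) / (1,170,000 − 600,000) = 549,390,000,000 / 570,000 = 963,842.11.

R$963,842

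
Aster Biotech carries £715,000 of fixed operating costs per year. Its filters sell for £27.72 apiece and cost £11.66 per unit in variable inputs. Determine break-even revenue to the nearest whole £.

CM per unit = £27.72 − £11.66 = £16.06; CM ratio = £16.06 / £27.72 = 0.5794.
Break-even revenue = fixed costs × price ÷ CM = £715,000 × £27.72 ÷ £16.06 = £1,234,110.

£1,234,110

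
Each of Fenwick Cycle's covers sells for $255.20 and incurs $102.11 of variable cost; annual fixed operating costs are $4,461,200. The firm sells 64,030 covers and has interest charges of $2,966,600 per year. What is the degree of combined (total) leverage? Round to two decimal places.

Contribution at this volume is 64,030 × $153.09 = $9,802,352.70.
Subtracting fixed costs: EBIT = $9,802,352.70 − $4,461,200 = $5,341,152.70. Interest = $2,966,600.00.
DOL = $9,802,352.70 ÷ $5,341,152.70 = 1.8353; DFL = $5,341,152.70 ÷ $2,374,552.70 = 2.2493.
DCL = DOL × DFL = 1.8353 × 2.2493 = 4.1281.

4.13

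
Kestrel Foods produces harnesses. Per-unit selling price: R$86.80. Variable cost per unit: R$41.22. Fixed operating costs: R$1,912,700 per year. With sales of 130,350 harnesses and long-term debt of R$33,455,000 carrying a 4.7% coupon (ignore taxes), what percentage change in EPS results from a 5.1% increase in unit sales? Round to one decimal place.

Contribution at this volume is 130,350 × R$45.58 = R$5,941,353.00.
Operating income = contribution − fixed costs = R$5,941,353.00 − R$1,912,700 = R$4,028,653.00.
After interest of R$1,572,385.00, pre-tax earnings = R$2,456,268.00.
DCL = total CM / (EBIT − I) = R$5,941,353.00 / R$2,456,268.00 = 2.4189.
%ΔEPS = DCL × %ΔSales = 2.4189 × +5.1% = +12.3%.

+12.3%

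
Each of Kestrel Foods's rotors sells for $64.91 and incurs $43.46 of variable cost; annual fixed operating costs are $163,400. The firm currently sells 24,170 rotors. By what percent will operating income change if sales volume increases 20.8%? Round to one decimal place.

Total contribution margin = 24,170 × $21.45 = $518,446.50.
Operating income = contribution − fixed costs = $518,446.50 − $163,400 = $355,046.50.
DOL = contribution ÷ EBIT = $518,446.50 ÷ $355,046.50 = 1.4602.
%ΔEBIT = DOL × %ΔSales = 1.4602 × +20.8% = +30.4%.

+30.4%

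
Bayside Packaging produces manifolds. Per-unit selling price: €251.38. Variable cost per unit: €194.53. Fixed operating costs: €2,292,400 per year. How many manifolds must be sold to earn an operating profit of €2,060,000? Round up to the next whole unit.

76,560 manifolds

Unit CM = price − variable cost = €251.38 − €194.53 = €56.85.
Units = (FC + target) / CM = (€2,292,400 + €2,060,000) / €56.85 = 76,559.37, so 76,560 manifolds.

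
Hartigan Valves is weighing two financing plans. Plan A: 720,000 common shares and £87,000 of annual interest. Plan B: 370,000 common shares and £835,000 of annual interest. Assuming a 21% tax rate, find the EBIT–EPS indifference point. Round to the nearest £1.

£1,625,743

At indifference, (EBIT − 87,000)(1 − t)/720,000 = (EBIT − 835,000)(1 − t)/370,000.
The (1 − t) factor cancels: (EBIT − 87,000) × 370,000 = (EBIT − 835,000) × 720,000.
Solving, EBIT = (835,000·720,000 − 87,000·370,000) / (720,000 − 370,000) = 569,010,000,000 / 350,000 = 1,625,742.86.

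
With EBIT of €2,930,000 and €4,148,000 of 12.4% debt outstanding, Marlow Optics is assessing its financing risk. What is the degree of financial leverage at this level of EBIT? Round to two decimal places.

Annual interest charges come to €514,352.00.
DFL = EBIT ÷ (EBIT − I) = €2,930,000 ÷ (€2,930,000 − €514,352.00) = €2,930,000 ÷ €2,415,648.00 = 1.2129.

1.21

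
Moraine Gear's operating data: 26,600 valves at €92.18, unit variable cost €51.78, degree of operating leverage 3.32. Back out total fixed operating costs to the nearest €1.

€750,953

Total contribution margin = 26,600 × €40.40 = €1,074,640.00.
DOL = contribution / EBIT, so EBIT = €1,074,640.00 / 3.32 = €323,686.75.
Fixed costs = CM − EBIT = €1,074,640.00 − €323,686.75 = €750,953.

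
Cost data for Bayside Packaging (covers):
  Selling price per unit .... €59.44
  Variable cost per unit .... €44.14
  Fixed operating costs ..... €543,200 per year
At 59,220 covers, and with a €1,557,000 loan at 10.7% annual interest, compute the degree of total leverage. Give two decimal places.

Total contribution margin = 59,220 × €15.30 = €906,066.00.
EBIT = €906,066.00 − €543,200 = €362,866.00. Interest = €166,599.00.
DOL = €906,066.00 ÷ €362,866.00 = 2.4970; DFL = €362,866.00 ÷ €196,267.00 = 1.8488.
DCL = DOL × DFL = 2.4970 × 1.8488 = 4.6165.

4.62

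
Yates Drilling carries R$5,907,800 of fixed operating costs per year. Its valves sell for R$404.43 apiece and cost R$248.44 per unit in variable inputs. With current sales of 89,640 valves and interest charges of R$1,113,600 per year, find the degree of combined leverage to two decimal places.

2.01

Contribution at this volume is 89,640 × R$155.99 = R$13,982,943.60.
Subtracting fixed costs: EBIT = R$13,982,943.60 − R$5,907,800 = R$8,075,143.60. Interest = R$1,113,600.00.
DOL = R$13,982,943.60 ÷ R$8,075,143.60 = 1.7316; DFL = R$8,075,143.60 ÷ R$6,961,543.60 = 1.1600.
DCL = DOL × DFL = 1.7316 × 1.1600 = 2.0087.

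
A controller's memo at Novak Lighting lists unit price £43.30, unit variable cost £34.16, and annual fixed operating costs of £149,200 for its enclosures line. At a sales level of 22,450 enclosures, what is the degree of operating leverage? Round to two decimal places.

3.66

Contribution at this volume is 22,450 × £9.14 = £205,193.00.
Subtracting fixed costs: EBIT = £205,193.00 − £149,200 = £55,993.00.
DOL = contribution ÷ EBIT = £205,193.00 ÷ £55,993.00 = 3.6646.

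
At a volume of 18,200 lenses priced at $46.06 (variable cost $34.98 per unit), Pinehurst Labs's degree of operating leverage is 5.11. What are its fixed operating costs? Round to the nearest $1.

Contribution at this volume is 18,200 × $11.08 = $201,656.00.
Since DOL = CM ÷ EBIT, EBIT = $201,656.00 ÷ 5.11 = $39,463.01.
Fixed costs = CM − EBIT = $201,656.00 − $39,463.01 = $162,193.

$162,193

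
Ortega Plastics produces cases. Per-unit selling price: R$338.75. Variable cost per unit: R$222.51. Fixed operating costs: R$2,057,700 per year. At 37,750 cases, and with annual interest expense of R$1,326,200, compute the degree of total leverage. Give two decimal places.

4.37

Contribution at this volume is 37,750 × R$116.24 = R$4,388,060.00.
EBIT = R$4,388,060.00 − R$2,057,700 = R$2,330,360.00. Interest = R$1,326,200.00, so EBIT − I = R$1,004,160.00.
Degree of total leverage = total CM / (EBIT − interest) = R$4,388,060.00 / R$1,004,160.00 = 4.3699.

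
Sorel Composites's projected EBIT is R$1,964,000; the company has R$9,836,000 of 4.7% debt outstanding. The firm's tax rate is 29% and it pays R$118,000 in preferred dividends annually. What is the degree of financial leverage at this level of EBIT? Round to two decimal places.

1.47

Interest = R$462,292.00.
Pre-tax preferred-dividend burden = R$118,000 ÷ (1 − 0.29) = R$166,197.18.
DFL = EBIT ÷ [EBIT − I − D_p/(1−t)] = R$1,964,000 ÷ [R$1,964,000 − R$462,292.00 − R$166,197.18] = R$1,964,000 ÷ R$1,335,510.82 = 1.4706.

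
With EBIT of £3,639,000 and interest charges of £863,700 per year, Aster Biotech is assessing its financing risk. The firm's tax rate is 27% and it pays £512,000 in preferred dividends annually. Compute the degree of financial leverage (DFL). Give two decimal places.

Interest = £863,700.00.
Pre-tax preferred-dividend burden = £512,000 ÷ (1 − 0.27) = £701,369.86.
DFL = EBIT ÷ [EBIT − I − D_p/(1−t)] = £3,639,000 ÷ [£3,639,000 − £863,700.00 − £701,369.86] = £3,639,000 ÷ £2,073,930.14 = 1.7546.

1.75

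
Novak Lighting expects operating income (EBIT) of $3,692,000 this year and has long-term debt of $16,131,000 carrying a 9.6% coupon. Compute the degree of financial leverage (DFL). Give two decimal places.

Interest = $1,548,576.00.
DFL = EBIT ÷ (EBIT − I) = $3,692,000 ÷ ($3,692,000 − $1,548,576.00) = $3,692,000 ÷ $2,143,424.00 = 1.7225.

1.72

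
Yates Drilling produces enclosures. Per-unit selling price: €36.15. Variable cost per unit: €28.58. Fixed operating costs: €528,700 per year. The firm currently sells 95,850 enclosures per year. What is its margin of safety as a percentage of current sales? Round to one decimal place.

27.1%

Contribution margin per unit = €36.15 − €28.58 = €7.57. Break-even units = €528,700 ÷ €7.57 = 69,841.48; break-even revenue = 69,841.48 × €36.15 = €2,524,769.48.
Actual sales revenue = 95,850 × €36.15 = €3,464,977.50.
Margin of safety = (€3,464,977.50 − €2,524,769.48) ÷ €3,464,977.50 = 27.1%.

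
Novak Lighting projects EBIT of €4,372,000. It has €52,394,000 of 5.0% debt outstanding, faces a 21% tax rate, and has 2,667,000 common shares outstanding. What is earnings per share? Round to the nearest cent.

Pre-tax income = €4,372,000 − €2,619,700.00 = €1,752,300.00.
After tax at 21%: net income = €1,752,300.00 × 0.79 = €1,384,317.00.
EPS = €1,384,317.00 ÷ 2,667,000 = €0.52.

€0.52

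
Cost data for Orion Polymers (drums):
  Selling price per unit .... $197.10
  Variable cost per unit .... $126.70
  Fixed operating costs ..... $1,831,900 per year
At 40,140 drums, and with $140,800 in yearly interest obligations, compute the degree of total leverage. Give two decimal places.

3.31

Contribution at this volume is 40,140 × $70.40 = $2,825,856.00.
EBIT = $2,825,856.00 − $1,831,900 = $993,956.00. Interest = $140,800.00.
DOL = $2,825,856.00 ÷ $993,956.00 = 2.8430; DFL = $993,956.00 ÷ $853,156.00 = 1.1650.
Combined leverage = 2.8430 × 1.1650 = 3.3121.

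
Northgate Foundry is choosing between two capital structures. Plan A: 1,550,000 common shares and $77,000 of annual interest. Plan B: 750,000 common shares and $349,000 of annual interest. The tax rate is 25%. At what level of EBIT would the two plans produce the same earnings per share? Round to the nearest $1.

Set EPS_A = EPS_B: (EBIT − $77,000)(1 − 0.25) ÷ 1,550,000 = (EBIT − $349,000)(1 − 0.25) ÷ 750,000.
The (1 − t) factor cancels: (EBIT − 77,000) × 750,000 = (EBIT − 349,000) × 1,550,000.
EBIT × (1,550,000 − 750,000) = 349,000 × 1,550,000 − 77,000 × 750,000 = 483,200,000,000, so EBIT = 483,200,000,000 ÷ 800,000 = 604,000.00.

$604,000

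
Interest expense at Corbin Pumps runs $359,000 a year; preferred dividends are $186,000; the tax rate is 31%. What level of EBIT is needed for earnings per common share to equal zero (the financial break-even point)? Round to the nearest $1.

Grossing the preferred dividend up to pre-tax terms: $186,000 / (1 − 0.31) = $269,565.22.
Financial break-even EBIT = interest + D_p ÷ (1 − t) = $359,000 + $269,565.22 = $628,565.22.

$628,565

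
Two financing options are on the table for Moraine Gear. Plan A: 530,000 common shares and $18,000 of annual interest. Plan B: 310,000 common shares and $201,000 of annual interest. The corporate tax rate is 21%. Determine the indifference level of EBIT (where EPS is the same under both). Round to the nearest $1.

Set EPS_A = EPS_B: (EBIT − $18,000)(1 − 0.21) ÷ 530,000 = (EBIT − $201,000)(1 − 0.21) ÷ 310,000.
Cancelling (1 − t) and cross-multiplying: 310,000·(EBIT − 18,000) = 530,000·(EBIT − 201,000).
Solving, EBIT = (201,000·530,000 − 18,000·310,000) / (530,000 − 310,000) = 100,950,000,000 / 220,000 = 458,863.64.

$458,864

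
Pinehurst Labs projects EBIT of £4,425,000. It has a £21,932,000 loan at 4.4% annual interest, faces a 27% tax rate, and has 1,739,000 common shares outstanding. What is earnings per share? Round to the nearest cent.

£1.45

Interest = £965,008.00, so EBT = £4,425,000 − £965,008.00 = £3,459,992.00.
After tax at 27%: net income = £3,459,992.00 × 0.73 = £2,525,794.16.
EPS = £2,525,794.16 ÷ 1,739,000 = £1.45.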